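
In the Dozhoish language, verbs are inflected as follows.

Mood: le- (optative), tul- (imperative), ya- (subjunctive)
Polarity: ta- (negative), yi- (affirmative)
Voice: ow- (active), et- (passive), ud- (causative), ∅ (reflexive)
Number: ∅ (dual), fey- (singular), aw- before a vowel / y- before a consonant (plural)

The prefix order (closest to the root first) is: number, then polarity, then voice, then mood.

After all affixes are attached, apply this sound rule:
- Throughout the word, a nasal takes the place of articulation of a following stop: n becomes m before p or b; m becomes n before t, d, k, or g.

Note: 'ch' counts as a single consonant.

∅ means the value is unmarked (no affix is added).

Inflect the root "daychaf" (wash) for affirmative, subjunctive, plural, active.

Attach number plural y- (before consonant 'd') → ydaychaf.
Attach polarity affirmative yi- → yiydaychaf.
Attach voice active ow- → owyiydaychaf.
Attach mood subjunctive ya- → yaowyiydaychaf.
Nasal assimilation: no change.

yaowyiydaychaf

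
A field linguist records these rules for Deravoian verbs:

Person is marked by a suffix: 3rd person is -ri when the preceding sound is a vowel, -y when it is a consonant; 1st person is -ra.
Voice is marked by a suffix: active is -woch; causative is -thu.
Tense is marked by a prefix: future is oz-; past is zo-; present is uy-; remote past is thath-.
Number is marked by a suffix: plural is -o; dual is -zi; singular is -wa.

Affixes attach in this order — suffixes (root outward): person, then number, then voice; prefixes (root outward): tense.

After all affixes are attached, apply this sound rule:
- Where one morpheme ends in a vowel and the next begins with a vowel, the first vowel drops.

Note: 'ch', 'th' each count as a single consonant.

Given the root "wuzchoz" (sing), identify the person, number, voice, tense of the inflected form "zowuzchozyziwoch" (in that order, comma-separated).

3rd person, dual, active, past

Segment: zo-wuzchoz-y-zi-woch.
person: -ri/y → 3rd person.
number: -zi → dual.
voice: -woch → active.
tense: zo- → past.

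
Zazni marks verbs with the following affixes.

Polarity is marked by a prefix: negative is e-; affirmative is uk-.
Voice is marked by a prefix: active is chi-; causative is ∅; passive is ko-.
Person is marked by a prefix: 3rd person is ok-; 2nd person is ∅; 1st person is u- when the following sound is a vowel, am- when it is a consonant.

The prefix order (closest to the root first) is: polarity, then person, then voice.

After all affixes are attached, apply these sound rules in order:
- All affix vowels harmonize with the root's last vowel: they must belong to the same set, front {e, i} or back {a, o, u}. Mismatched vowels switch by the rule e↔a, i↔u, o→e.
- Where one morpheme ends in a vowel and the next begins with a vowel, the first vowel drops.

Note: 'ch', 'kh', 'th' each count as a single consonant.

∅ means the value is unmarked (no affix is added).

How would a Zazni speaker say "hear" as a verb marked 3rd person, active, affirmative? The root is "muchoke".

chekikmuchoke

Attach polarity affirmative uk- → ukmuchoke.
Attach person 3rd person ok- → okukmuchoke.
Attach voice active chi- → chiokukmuchoke.
Apply vowel harmony: chiokukmuchoke → chiekikmuchoke.
Apply vowel deletion: chiekikmuchoke → chekikmuchoke.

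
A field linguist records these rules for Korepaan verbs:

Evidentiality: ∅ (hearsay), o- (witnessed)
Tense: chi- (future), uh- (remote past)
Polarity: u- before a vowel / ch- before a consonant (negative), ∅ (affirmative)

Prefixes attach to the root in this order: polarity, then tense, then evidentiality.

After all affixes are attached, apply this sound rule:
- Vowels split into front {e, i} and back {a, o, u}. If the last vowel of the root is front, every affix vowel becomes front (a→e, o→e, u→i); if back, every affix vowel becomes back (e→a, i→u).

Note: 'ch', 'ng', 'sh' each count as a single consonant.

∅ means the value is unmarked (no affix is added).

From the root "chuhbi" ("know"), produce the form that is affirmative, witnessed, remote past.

polarity = affirmative: zero marking, form stays chuhbi.
Attach tense remote past uh- → uhchuhbi.
Attach evidentiality witnessed o- → ouhchuhbi.
Apply vowel harmony: ouhchuhbi → eihchuhbi.

eihchuhbi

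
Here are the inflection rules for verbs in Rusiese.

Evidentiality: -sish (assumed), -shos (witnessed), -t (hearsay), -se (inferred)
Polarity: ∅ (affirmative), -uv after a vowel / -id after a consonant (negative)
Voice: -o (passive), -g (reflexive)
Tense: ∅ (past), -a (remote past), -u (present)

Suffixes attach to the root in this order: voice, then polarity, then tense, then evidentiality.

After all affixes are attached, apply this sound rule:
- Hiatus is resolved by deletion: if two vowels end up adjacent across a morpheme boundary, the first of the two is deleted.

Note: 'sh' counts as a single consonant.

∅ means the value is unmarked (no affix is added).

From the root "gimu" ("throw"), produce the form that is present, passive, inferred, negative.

Attach voice passive -o → gimuo.
Attach polarity negative -uv (after vowel 'o') → gimuouv.
Attach tense present -u → gimuouvu.
Attach evidentiality inferred -se → gimuouvuse.
Apply vowel deletion: gimuouvuse → gimuvuse.

gimuvuse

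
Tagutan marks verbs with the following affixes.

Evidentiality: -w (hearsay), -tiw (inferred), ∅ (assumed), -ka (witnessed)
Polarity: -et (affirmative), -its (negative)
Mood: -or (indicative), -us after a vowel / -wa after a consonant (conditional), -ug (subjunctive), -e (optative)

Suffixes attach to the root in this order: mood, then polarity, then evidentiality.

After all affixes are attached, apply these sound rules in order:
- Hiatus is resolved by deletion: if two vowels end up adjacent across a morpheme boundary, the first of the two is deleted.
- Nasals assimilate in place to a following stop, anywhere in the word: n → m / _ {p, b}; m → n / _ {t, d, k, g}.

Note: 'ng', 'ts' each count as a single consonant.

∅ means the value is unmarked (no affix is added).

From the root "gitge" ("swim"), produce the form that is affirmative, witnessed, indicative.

Attach mood indicative -or → gitgeor.
Attach polarity affirmative -et → gitgeoret.
Attach evidentiality witnessed -ka → gitgeoretka.
Apply vowel deletion: gitgeoretka → gitgoretka.
Nasal assimilation: no change.

gitgoretka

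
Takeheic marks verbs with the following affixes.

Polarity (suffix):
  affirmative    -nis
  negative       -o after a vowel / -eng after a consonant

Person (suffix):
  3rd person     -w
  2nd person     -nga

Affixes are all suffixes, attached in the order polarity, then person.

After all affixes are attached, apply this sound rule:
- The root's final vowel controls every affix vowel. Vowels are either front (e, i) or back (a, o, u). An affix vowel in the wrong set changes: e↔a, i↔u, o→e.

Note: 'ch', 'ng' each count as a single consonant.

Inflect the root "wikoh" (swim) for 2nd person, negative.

wikohangnga

Attach polarity negative -eng (after consonant 'h') → wikoheng.
Attach person 2nd person -nga → wikohengnga.
Apply vowel harmony: wikohengnga → wikohangnga.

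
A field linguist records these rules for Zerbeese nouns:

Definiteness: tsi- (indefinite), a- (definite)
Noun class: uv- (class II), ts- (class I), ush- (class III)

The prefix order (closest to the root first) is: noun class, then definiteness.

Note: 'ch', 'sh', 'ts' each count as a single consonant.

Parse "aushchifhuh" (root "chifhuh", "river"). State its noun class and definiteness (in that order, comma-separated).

class III, definite

Segment: a-ush-chifhuh.
noun class: ush- → class III.
definiteness: a- → definite.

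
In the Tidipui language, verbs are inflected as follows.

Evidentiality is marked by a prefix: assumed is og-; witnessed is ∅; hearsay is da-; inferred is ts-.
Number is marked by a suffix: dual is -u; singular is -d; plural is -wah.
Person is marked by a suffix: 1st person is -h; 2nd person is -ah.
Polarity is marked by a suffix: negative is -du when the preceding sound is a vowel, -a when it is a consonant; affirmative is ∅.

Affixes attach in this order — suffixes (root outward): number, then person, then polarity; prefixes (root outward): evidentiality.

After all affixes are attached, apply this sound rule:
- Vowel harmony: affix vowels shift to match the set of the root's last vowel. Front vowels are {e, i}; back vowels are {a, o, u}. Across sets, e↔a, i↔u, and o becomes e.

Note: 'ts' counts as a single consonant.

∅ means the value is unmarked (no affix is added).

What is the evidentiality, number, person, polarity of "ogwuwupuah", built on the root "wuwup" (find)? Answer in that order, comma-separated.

assumed, dual, 2nd person, affirmative

Segment: og-wuwup-u-ah.
evidentiality: og- → assumed.
number: -u → dual.
person: -ah → 2nd person.
polarity: ∅ → affirmative.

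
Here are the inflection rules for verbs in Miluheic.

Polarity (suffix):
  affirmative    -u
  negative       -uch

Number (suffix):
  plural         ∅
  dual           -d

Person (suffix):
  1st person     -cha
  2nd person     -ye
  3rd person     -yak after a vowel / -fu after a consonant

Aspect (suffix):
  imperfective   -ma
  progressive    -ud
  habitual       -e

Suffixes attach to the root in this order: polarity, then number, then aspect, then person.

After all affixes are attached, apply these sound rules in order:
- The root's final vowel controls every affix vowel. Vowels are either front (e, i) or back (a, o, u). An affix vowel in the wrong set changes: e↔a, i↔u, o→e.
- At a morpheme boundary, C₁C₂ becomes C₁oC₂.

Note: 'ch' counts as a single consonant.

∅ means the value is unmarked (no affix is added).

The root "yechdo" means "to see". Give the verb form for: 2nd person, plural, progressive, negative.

Attach polarity negative -uch → yechdouch.
number = plural: zero marking, form stays yechdouch.
Attach aspect progressive -ud → yechdouchud.
Attach person 2nd person -ye → yechdouchudye.
Apply vowel harmony: yechdouchudye → yechdouchudya.
Apply epenthesis: yechdouchudya → yechdouchudoya.

yechdouchudoya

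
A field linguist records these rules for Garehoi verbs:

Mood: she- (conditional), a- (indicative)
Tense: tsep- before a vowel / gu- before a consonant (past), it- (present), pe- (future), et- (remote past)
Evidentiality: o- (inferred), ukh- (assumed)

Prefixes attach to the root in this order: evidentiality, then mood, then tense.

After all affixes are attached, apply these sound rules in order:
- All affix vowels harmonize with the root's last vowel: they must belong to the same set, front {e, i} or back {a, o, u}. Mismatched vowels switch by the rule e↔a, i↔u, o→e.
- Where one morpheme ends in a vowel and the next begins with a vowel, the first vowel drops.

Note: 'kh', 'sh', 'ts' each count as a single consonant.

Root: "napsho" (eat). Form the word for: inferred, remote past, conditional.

atshonapsho

Attach evidentiality inferred o- → onapsho.
Attach mood conditional she- → sheonapsho.
Attach tense remote past et- → etsheonapsho.
Apply vowel harmony: etsheonapsho → atshaonapsho.
Apply vowel deletion: atshaonapsho → atshonapsho.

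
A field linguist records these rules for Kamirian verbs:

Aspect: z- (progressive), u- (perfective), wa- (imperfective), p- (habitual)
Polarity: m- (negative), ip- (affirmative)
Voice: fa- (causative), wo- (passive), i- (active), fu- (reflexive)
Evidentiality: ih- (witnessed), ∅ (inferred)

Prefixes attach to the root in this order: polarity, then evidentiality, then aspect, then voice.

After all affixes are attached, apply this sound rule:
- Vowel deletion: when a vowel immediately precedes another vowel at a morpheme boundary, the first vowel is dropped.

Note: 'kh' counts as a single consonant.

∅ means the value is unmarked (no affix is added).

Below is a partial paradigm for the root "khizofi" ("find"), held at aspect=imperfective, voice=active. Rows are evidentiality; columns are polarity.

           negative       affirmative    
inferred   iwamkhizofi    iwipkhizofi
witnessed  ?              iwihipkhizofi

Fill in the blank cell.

iwihmkhizofi

Attach polarity negative m- → mkhizofi.
Attach evidentiality witnessed ih- → ihmkhizofi.
Attach aspect imperfective wa- → waihmkhizofi.
Attach voice active i- → iwaihmkhizofi.
Apply vowel deletion: iwaihmkhizofi → iwihmkhizofi.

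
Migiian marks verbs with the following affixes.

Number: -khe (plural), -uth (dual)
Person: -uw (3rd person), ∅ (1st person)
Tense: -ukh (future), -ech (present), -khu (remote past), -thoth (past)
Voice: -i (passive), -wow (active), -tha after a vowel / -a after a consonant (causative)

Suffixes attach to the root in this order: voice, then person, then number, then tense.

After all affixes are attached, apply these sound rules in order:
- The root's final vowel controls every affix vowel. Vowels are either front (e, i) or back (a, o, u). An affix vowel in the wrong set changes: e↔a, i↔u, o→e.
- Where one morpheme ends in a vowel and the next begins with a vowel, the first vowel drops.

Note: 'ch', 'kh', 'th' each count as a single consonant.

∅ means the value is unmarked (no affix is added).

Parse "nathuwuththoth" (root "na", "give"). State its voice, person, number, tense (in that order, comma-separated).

causative, 3rd person, dual, past

Segment: na-tha-uw-uth-thoth.
voice: -tha/a → causative.
person: -uw → 3rd person.
number: -uth → dual.
tense: -thoth → past.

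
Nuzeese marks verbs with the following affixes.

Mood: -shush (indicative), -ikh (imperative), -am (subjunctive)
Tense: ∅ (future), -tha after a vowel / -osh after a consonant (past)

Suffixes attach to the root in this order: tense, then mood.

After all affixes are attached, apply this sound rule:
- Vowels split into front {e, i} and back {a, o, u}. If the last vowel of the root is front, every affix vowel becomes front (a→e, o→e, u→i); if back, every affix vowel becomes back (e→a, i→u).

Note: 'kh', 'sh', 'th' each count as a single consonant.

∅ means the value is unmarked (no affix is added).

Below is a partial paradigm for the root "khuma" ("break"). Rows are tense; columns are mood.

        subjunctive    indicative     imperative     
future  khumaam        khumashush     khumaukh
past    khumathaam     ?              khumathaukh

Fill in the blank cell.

Attach tense past -tha (after vowel 'a') → khumatha.
Attach mood indicative -shush → khumathashush.
Vowel harmony: no change.

khumathashush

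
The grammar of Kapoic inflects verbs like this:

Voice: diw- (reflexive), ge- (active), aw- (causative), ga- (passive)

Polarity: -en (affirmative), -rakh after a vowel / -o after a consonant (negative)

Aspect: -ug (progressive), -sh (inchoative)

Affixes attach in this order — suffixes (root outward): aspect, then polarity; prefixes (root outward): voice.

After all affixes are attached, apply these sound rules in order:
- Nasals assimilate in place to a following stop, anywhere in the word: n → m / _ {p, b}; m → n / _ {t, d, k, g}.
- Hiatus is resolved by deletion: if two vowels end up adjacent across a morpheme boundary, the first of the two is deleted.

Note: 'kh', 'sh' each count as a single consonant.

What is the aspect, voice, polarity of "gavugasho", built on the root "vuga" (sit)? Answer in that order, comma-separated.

Segment: ga-vuga-sh-o.
aspect: -sh → inchoative.
voice: ga- → passive.
polarity: -rakh/o → negative.

inchoative, passive, negative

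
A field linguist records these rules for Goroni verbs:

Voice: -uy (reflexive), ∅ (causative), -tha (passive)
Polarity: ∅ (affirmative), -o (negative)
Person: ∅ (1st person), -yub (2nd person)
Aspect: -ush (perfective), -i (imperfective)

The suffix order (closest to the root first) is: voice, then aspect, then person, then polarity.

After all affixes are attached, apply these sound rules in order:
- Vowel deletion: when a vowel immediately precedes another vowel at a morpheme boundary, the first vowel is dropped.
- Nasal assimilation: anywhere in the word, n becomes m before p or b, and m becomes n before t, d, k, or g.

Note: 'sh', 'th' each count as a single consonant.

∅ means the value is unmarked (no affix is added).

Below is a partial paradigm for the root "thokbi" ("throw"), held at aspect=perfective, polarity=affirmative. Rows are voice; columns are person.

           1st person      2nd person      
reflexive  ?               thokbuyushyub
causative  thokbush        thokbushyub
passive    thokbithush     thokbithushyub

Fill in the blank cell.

Attach voice reflexive -uy → thokbiuy.
Attach aspect perfective -ush → thokbiuyush.
person = 1st person: zero marking, form stays thokbiuyush.
polarity = affirmative: zero marking, form stays thokbiuyush.
Apply vowel deletion: thokbiuyush → thokbuyush.
Nasal assimilation: no change.

thokbuyush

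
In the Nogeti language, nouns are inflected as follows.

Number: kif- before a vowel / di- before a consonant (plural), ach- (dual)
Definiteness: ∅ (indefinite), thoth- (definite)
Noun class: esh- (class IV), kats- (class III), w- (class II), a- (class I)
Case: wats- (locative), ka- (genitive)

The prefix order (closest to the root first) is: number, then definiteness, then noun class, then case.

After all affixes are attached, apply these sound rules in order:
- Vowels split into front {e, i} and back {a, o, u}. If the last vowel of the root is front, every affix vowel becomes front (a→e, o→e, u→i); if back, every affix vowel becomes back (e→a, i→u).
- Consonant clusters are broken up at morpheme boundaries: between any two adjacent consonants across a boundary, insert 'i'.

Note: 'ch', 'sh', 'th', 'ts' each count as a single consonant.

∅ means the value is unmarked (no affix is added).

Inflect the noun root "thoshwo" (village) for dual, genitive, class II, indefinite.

kawachithoshwo

Attach number dual ach- → achthoshwo.
definiteness = indefinite: zero marking, form stays achthoshwo.
Attach noun class class II w- → wachthoshwo.
Attach case genitive ka- → kawachthoshwo.
Vowel harmony: no change.
Apply epenthesis: kawachthoshwo → kawachithoshwo.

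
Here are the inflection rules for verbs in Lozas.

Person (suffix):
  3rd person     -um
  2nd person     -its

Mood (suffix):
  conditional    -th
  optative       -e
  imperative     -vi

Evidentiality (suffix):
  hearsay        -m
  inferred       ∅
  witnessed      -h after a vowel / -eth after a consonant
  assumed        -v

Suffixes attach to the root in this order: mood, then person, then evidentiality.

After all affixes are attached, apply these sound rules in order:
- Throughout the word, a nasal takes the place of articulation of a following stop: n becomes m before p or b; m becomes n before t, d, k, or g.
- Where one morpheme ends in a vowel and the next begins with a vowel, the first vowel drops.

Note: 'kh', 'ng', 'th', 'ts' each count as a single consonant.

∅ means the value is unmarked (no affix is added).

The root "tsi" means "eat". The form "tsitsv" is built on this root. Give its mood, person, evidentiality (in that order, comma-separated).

optative, 2nd person, assumed

Segment: tsi-e-its-v.
mood: -e → optative.
person: -its → 2nd person.
evidentiality: -v → assumed.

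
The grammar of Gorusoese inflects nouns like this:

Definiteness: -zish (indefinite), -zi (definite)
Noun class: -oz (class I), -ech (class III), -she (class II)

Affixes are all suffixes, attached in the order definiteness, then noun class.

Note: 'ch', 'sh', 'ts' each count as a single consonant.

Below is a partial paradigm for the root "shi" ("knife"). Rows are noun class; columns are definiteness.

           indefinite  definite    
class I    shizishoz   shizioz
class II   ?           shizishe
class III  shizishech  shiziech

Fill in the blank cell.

shizishshe

Attach definiteness indefinite -zish → shizish.
Attach noun class class II -she → shizishshe.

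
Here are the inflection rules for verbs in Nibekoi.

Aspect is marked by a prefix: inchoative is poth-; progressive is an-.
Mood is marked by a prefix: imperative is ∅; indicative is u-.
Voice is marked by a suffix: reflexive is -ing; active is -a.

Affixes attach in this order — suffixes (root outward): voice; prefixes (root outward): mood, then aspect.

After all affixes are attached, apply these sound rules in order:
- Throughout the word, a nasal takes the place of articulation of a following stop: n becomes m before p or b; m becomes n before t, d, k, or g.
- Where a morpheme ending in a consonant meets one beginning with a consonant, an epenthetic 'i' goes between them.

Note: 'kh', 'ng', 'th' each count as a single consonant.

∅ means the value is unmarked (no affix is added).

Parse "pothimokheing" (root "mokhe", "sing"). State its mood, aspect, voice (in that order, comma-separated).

imperative, inchoative, reflexive

Segment: poth-mokhe-ing.
mood: ∅ → imperative.
aspect: poth- → inchoative.
voice: -ing → reflexive.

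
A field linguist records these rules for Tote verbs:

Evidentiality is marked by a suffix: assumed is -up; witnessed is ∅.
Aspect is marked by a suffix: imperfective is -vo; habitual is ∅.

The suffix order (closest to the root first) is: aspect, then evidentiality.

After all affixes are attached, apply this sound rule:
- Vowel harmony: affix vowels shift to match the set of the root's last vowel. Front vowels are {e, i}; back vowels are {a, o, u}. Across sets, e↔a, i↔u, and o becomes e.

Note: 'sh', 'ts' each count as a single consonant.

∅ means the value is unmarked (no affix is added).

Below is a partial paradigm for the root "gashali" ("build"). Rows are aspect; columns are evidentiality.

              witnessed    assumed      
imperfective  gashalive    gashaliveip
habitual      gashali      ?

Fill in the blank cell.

aspect = habitual: zero marking, form stays gashali.
Attach evidentiality assumed -up → gashaliup.
Apply vowel harmony: gashaliup → gashaliip.

gashaliip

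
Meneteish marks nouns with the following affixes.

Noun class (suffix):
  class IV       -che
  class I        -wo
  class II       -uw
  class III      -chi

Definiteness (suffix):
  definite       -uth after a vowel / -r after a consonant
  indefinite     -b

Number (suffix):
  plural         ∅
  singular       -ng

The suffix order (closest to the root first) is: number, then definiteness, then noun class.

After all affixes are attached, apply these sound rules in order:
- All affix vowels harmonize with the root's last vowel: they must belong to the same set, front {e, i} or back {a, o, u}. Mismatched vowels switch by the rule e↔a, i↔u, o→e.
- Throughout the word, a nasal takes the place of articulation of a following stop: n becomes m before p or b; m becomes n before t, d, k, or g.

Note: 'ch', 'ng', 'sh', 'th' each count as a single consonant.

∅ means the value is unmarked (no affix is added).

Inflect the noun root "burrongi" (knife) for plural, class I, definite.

burrongiithwe

number = plural: zero marking, form stays burrongi.
Attach definiteness definite -uth (after vowel 'i') → burrongiuth.
Attach noun class class I -wo → burrongiuthwo.
Apply vowel harmony: burrongiuthwo → burrongiithwe.
Nasal assimilation: no change.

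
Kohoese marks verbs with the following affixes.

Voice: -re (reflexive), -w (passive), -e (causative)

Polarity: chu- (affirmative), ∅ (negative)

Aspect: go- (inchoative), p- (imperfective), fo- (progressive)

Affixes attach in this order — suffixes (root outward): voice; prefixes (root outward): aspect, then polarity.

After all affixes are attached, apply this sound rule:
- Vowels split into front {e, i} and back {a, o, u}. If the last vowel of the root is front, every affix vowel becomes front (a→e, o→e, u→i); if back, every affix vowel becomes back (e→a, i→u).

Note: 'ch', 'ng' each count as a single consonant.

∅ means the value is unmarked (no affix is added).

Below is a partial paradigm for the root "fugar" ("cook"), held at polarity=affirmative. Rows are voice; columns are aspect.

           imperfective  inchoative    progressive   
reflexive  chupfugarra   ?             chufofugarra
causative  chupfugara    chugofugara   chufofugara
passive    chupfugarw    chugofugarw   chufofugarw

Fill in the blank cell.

Attach aspect inchoative go- → gofugar.
Attach voice reflexive -re → gofugarre.
Attach polarity affirmative chu- → chugofugarre.
Apply vowel harmony: chugofugarre → chugofugarra.

chugofugarra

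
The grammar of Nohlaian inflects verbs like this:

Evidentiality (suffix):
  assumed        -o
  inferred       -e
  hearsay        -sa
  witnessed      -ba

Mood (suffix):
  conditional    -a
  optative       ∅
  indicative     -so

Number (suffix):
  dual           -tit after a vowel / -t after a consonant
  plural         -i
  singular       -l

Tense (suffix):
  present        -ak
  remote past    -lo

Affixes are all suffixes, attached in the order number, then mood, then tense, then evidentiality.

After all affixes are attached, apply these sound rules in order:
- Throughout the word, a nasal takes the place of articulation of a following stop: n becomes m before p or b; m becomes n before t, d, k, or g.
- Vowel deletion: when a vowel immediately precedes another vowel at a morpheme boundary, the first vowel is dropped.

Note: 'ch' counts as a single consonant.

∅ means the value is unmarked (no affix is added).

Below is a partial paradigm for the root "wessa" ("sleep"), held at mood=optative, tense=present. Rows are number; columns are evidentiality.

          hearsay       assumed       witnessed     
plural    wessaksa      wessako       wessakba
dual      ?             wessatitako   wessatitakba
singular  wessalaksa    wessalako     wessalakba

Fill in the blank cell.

wessatitaksa

Attach number dual -tit (after vowel 'a') → wessatit.
mood = optative: zero marking, form stays wessatit.
Attach tense present -ak → wessatitak.
Attach evidentiality hearsay -sa → wessatitaksa.
Nasal assimilation: no change.
Vowel deletion: no change.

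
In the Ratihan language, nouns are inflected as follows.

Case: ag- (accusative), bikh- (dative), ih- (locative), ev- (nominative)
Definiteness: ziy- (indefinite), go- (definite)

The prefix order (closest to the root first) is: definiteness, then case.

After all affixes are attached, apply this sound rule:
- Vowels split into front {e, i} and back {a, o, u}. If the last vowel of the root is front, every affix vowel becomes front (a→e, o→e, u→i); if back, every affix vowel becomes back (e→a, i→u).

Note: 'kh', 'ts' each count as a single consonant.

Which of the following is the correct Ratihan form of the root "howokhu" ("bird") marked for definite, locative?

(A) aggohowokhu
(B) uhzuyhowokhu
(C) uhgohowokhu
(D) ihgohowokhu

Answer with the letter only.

C

Attach definiteness definite go- → gohowokhu.
Attach case locative ih- → ihgohowokhu.
Apply vowel harmony: ihgohowokhu → uhgohowokhu.
So the correct form is uhgohowokhu, option (C).
(A) aggohowokhu is wrong: it uses accusative instead of locative for case.
(D) ihgohowokhu is wrong: it fails to apply the sound rule(s).
(B) uhzuyhowokhu is wrong: it uses indefinite instead of definite for definiteness.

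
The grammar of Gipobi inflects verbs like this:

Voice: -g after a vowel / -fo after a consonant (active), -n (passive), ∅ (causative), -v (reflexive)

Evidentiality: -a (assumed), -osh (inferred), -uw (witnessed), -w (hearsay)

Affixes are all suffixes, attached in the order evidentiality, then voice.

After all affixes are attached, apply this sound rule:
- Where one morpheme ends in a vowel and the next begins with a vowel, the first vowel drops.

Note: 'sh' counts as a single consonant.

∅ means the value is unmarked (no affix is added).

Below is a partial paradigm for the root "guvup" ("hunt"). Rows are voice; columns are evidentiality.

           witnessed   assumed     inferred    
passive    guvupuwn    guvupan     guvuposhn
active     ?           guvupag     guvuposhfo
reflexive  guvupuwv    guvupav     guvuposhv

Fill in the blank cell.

Attach evidentiality witnessed -uw → guvupuw.
Attach voice active -fo (after consonant 'w') → guvupuwfo.
Vowel deletion: no change.

guvupuwfo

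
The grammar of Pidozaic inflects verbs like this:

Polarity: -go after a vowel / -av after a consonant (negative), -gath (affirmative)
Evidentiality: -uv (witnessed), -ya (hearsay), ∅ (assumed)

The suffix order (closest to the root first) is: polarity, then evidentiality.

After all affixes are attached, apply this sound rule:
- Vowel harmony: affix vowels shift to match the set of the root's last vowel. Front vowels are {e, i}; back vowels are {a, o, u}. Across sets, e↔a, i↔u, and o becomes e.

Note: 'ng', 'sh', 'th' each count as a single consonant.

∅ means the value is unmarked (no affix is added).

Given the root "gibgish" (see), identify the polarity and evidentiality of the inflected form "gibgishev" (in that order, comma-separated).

negative, assumed

Segment: gibgish-av.
polarity: -go/av → negative.
evidentiality: ∅ → assumed.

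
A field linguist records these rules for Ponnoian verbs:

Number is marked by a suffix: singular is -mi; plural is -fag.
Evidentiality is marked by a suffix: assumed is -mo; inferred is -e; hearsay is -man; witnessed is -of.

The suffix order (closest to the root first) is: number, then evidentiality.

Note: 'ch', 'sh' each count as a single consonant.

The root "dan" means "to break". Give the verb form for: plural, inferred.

danfage

Attach number plural -fag → danfag.
Attach evidentiality inferred -e → danfage.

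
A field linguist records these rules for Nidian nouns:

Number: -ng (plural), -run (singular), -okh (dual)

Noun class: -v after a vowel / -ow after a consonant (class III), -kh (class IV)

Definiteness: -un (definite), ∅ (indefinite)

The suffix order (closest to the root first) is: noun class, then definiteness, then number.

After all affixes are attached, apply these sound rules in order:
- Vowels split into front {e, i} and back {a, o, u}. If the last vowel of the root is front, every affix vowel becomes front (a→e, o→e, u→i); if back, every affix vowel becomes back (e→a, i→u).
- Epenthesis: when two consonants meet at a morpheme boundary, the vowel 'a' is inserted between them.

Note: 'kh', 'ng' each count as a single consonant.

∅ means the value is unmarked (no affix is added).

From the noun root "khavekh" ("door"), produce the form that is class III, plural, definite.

Attach noun class class III -ow (after consonant 'kh') → khavekhow.
Attach definiteness definite -un → khavekhowun.
Attach number plural -ng → khavekhowunng.
Apply vowel harmony: khavekhowunng → khavekhewinng.
Apply epenthesis: khavekhewinng → khavekhewinang.

khavekhewinang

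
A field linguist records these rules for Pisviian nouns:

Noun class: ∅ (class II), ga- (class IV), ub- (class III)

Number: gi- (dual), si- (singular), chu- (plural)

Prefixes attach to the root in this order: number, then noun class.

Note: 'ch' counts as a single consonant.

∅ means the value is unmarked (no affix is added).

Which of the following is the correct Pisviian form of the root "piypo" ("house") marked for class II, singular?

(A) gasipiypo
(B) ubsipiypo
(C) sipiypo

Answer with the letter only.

C

Attach number singular si- → sipiypo.
noun class = class II: zero marking, form stays sipiypo.
So the correct form is sipiypo, option (C).
(B) ubsipiypo is wrong: it uses class III instead of class II for noun class.
(A) gasipiypo is wrong: it uses class IV instead of class II for noun class.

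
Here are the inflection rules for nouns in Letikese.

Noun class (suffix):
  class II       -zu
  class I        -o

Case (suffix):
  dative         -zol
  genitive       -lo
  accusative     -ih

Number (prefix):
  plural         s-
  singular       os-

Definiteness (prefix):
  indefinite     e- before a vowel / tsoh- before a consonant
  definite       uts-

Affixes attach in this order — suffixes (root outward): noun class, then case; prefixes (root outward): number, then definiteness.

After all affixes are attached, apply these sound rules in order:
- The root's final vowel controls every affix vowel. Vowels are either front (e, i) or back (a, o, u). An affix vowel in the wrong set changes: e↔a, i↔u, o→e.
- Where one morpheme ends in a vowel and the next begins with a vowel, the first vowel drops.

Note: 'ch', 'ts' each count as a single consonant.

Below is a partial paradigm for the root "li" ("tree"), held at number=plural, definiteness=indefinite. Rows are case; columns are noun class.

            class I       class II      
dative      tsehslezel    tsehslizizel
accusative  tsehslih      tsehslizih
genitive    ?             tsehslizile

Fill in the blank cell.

tsehslele

Attach noun class class I -o → lio.
Attach number plural s- → slio.
Attach case genitive -lo → sliolo.
Attach definiteness indefinite tsoh- (before consonant 's') → tsohsliolo.
Apply vowel harmony: tsohsliolo → tsehsliele.
Apply vowel deletion: tsehsliele → tsehslele.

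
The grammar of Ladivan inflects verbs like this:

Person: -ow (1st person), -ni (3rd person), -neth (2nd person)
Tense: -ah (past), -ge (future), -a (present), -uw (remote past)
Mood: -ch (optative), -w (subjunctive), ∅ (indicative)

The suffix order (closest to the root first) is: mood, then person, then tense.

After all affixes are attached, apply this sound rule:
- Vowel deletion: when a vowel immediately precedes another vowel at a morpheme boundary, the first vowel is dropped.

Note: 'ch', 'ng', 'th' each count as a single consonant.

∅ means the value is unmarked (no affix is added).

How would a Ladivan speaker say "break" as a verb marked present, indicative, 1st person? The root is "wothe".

mood = indicative: zero marking, form stays wothe.
Attach person 1st person -ow → wotheow.
Attach tense present -a → wotheowa.
Apply vowel deletion: wotheowa → wothowa.

wothowa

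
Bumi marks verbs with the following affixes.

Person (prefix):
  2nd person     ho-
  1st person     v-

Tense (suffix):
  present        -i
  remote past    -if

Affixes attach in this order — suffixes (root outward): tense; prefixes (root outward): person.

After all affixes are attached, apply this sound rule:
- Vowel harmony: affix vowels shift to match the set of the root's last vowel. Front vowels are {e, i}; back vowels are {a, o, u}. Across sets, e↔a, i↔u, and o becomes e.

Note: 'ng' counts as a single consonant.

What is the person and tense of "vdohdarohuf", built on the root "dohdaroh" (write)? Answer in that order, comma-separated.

1st person, remote past

Segment: v-dohdaroh-if.
person: v- → 1st person.
tense: -if → remote past.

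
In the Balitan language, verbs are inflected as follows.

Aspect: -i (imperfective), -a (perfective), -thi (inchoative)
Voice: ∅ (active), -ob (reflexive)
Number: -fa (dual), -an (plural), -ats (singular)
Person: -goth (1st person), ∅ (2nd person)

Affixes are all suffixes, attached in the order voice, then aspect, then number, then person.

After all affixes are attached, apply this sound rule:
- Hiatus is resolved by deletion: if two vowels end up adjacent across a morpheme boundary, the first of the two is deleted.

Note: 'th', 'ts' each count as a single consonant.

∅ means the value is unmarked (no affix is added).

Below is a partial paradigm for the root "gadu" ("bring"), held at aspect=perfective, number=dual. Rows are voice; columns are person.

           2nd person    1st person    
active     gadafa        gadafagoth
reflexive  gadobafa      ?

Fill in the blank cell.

gadobafagoth

Attach voice reflexive -ob → gaduob.
Attach aspect perfective -a → gaduoba.
Attach number dual -fa → gaduobafa.
Attach person 1st person -goth → gaduobafagoth.
Apply vowel deletion: gaduobafagoth → gadobafagoth.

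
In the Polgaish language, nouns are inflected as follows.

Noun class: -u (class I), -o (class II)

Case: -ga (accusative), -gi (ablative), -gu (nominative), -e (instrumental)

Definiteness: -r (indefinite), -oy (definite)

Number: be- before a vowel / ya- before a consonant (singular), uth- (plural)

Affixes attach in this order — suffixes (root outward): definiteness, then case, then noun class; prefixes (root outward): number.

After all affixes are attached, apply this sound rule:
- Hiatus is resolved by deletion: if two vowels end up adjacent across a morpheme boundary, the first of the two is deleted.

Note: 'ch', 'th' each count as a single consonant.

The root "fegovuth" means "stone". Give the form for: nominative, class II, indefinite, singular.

yafegovuthrgo

Attach definiteness indefinite -r → fegovuthr.
Attach case nominative -gu → fegovuthrgu.
Attach noun class class II -o → fegovuthrguo.
Attach number singular ya- (before consonant 'f') → yafegovuthrguo.
Apply vowel deletion: yafegovuthrguo → yafegovuthrgo.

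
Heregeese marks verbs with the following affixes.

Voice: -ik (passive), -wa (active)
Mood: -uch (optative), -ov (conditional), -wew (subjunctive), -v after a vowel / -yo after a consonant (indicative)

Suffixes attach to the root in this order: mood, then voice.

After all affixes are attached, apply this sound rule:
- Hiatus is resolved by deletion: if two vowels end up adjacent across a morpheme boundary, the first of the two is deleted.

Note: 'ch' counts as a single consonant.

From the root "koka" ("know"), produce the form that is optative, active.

kokuchwa

Attach mood optative -uch → kokauch.
Attach voice active -wa → kokauchwa.
Apply vowel deletion: kokauchwa → kokuchwa.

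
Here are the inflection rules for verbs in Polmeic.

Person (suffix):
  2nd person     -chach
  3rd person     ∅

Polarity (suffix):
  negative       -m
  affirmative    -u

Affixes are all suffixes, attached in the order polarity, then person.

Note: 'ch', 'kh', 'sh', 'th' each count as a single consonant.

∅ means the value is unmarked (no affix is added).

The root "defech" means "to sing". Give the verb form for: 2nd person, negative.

defechmchach

Attach polarity negative -m → defechm.
Attach person 2nd person -chach → defechmchach.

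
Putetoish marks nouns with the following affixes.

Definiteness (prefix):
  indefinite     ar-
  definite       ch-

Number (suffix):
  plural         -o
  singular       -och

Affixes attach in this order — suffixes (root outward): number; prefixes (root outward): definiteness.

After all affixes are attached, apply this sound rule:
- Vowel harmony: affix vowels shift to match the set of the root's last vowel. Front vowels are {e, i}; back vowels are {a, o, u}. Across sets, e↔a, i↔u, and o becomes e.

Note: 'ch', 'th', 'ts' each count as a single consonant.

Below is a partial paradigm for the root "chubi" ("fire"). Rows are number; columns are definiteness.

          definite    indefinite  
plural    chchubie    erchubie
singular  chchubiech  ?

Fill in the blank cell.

Attach number singular -och → chubioch.
Attach definiteness indefinite ar- → archubioch.
Apply vowel harmony: archubioch → erchubiech.

erchubiech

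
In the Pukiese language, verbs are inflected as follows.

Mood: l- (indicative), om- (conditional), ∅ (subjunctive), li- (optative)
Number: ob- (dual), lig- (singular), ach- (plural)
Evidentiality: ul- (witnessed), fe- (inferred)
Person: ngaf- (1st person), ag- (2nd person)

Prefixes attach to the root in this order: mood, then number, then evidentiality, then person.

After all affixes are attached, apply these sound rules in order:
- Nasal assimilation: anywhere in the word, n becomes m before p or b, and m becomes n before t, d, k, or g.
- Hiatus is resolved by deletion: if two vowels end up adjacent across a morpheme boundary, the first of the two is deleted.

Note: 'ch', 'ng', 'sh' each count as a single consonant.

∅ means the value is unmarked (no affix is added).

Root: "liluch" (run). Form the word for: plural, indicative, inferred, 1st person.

ngaffachlliluch

Attach mood indicative l- → lliluch.
Attach number plural ach- → achlliluch.
Attach evidentiality inferred fe- → feachlliluch.
Attach person 1st person ngaf- → ngaffeachlliluch.
Nasal assimilation: no change.
Apply vowel deletion: ngaffeachlliluch → ngaffachlliluch.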